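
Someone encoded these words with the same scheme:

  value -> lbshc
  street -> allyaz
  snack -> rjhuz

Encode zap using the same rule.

whg

The output letters match the input read backwards, each shifted +7: value reversed is eulav. Read the word backwards and shift each letter +7.
For zap: reverse → paz; then shift: p+7=w, a+7=h, z+7=g.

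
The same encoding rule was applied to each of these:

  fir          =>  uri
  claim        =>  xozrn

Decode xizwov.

Each pair mirrors across the alphabet (f↔u, i↔r, r↔i): positions sum to 25. Each letter is replaced by its mirror in the alphabet: a↔z, b↔y, c↔x, and so on (the Atbash cipher).
Reversing it on xizwov: x↔c, i↔r, z↔a, w↔d, o↔l, v↔e.

cradle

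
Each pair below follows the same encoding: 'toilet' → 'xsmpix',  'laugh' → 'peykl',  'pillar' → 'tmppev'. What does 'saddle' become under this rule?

wehhpi

Compare letters: t→x is +4, o→s is +4, i→m is +4 — a constant shift. Every letter moves 4 places later in the alphabet, wrapping around z→a.
On saddle: s+4=w, a+4=e, d+4=h, d+4=h, l+4=p, e+4=i.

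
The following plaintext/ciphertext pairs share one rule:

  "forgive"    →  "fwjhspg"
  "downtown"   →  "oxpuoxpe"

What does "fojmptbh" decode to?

gasoline

The output letters match the input read backwards, each shifted +1: forgive reversed is evigrof. Two steps: reverse the string, then apply a Caesar shift of +1.
Decoding fojmptbh: shift back: f−1=e, o−1=n, j−1=i, m−1=l, p−1=o, t−1=s, b−1=a, h−1=g → enilosag; then reverse → gasoline.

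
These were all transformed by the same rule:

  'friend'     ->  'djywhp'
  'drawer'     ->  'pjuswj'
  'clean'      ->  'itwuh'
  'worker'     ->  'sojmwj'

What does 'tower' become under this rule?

f(5)→d(3) and r(17)→j(9) fit y≡7x+20 (mod 26); the inverse of 7 mod 26 is 15. This is an affine cipher: with a=0,…,z=25, each position x becomes (7x+20) mod 26.
On tower: t(19)→7·19+20≡23=x; o(14)→7·14+20≡14=o; w(22)→7·22+20≡18=s; e(4)→7·4+20≡22=w; r(17)→7·17+20≡9=j (all mod 26).

xoswj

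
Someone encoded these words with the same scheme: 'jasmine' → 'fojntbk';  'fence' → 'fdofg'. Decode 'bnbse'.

drama

The output letters match the input read backwards, each shifted +1: jasmine reversed is enimsaj. The word is reversed, then every letter is shifted forward by 1.
Undoing it on bnbse: shift back: b−1=a, n−1=m, b−1=a, s−1=r, e−1=d → amard; then reverse → drama.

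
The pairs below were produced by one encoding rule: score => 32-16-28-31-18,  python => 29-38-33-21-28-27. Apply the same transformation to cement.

s is letter #19 and maps to 32: an offset of 13. Each letter is replaced by its alphabet position (a=1..z=26) + 13.
Applying it to cement: c=3→16, e=5→18, m=13→26, e=5→18, n=14→27, t=20→33.

16-18-26-18-27-33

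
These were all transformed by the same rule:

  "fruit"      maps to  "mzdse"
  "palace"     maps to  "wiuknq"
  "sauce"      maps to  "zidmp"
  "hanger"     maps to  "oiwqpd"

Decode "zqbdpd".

The shift increases by 1 at each position, starting from +7: 7, 8, 9, ….
Reversing it on zqbdpd: z−7=s, q−8=i, b−9=s, d−10=t, p−11=e, d−12=r.

sister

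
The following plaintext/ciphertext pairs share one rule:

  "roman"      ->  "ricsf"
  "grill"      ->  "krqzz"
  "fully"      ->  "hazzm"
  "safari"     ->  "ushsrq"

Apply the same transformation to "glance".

kzsfye

r(17)→r(17) and o(14)→i(8) fit y≡3x+18 (mod 26); the inverse of 3 mod 26 is 9. This is an affine cipher: with a=0,…,z=25, each position x becomes (3x+18) mod 26.
Applying it to glance: g(6)→3·6+18≡10=k; l(11)→3·11+18≡25=z; a(0)→3·0+18≡18=s; n(13)→3·13+18≡5=f; c(2)→3·2+18≡24=y; e(4)→3·4+18≡4=e (all mod 26).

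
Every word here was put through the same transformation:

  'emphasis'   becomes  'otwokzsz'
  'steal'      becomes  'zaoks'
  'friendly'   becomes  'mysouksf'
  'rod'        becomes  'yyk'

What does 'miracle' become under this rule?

tsykjso

Two shifts are in play — +10 for a/e/i/o/u, +7 for every other letter.
Applying it to miracle: m(cons)+7=t, i(vowel)+10=s, r(cons)+7=y, a(vowel)+10=k, c(cons)+7=j, l(cons)+7=s, e(vowel)+10=o.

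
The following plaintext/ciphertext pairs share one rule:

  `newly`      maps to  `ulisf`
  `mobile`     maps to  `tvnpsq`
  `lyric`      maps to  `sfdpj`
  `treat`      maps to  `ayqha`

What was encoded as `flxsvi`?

Shifts by position in newly: pos 0: n→u (+7), pos 1: e→l (+7), pos 2: w→i (+12), pos 3: l→s (+7), pos 4: y→f (+7) — repeating every 3. It's a Vigenère-style cipher with numeric key [7,7,12]: position i shifts by key[i mod 3].
Undoing it on flxsvi: f−7=y, l−7=e, x−12=l, s−7=l, v−7=o, i−12=w.

yellow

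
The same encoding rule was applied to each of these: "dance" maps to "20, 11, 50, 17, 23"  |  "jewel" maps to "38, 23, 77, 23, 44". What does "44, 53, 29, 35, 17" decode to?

logic

d(#4)→20 and a(#1)→11: differences scale by 3, so n = 3·pos + 8. Each letter becomes 3×(its alphabet position, a=1..z=26) + 8.
Reversing it on 44, 53, 29, 35, 17: 44→(44−8)÷3=12=l, 53→(53−8)÷3=15=o, 29→(29−8)÷3=7=g, 35→(35−8)÷3=9=i, 17→(17−8)÷3=3=c.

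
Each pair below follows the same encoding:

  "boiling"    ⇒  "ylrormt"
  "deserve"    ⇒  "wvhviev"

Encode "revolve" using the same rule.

Each letter is replaced by its mirror in the alphabet: a↔z, b↔y, c↔x, and so on (the Atbash cipher).
Applying it to revolve: r↔i, e↔v, v↔e, o↔l, l↔o, v↔e, e↔v.

iveloev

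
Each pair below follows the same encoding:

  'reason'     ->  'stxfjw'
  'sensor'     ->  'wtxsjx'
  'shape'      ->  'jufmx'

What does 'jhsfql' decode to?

glance

The output letters match the input read backwards, each shifted +5: reason reversed is nosaer. Two steps: reverse the string, then apply a Caesar shift of +5.
Reversing it on jhsfql: shift back: j−5=e, h−5=c, s−5=n, f−5=a, q−5=l, l−5=g → ecnalg; then reverse → glance.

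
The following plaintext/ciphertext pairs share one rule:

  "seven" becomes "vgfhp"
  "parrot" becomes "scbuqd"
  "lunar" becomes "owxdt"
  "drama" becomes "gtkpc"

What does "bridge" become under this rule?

etsgio

Shifts by position in seven: pos 0: s→v (+3), pos 1: e→g (+2), pos 2: v→f (+10), pos 3: e→h (+3), pos 4: n→p (+2) — repeating every 3. It's a Vigenère-style cipher with numeric key [3,2,10]: position i shifts by key[i mod 3].
Applying it to bridge: b+3=e, r+2=t, i+10=s, d+3=g, g+2=i, e+10=o.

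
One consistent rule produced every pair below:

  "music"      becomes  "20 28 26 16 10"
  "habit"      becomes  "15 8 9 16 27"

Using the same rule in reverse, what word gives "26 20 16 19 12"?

smile

The number is (letter's place in the alphabet, a=1) + 7.
Reversing it on 26 20 16 19 12: 26→(26−7)÷1=19=s, 20→(20−7)÷1=13=m, 16→(16−7)÷1=9=i, 19→(19−7)÷1=12=l, 12→(12−7)÷1=5=e.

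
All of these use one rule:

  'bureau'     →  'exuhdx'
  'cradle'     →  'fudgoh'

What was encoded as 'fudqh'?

crane

Compare letters: b→e is +3, u→x is +3, r→u is +3 — a constant shift. Each letter is shifted forward by 3 in the alphabet (a Caesar shift of +3).
Reversing it on fudqh: f−3=c, u−3=r, d−3=a, q−3=n, h−3=e.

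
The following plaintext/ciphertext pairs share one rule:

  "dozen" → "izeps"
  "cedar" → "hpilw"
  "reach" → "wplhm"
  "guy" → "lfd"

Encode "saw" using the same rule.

xlb

The shift depends on letter class: consonant d→i is +5, but vowel o→z is +11. Two shifts are in play — +11 for a/e/i/o/u, +5 for every other letter.
Applying it to saw: s(cons)+5=x, a(vowel)+11=l, w(cons)+5=b.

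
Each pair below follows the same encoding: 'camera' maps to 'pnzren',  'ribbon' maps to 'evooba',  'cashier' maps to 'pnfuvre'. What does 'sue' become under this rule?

fhr

Each letter is shifted forward by 13 in the alphabet (a Caesar shift of +13).
Applying it to sue: s+13=f, u+13=h, e+13=r.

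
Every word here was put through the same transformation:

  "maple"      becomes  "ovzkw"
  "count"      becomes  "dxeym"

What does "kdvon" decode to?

delta

The output letters match the input read backwards, each shifted +10: maple reversed is elpam. Two steps: reverse the string, then apply a Caesar shift of +10.
Decoding kdvon: shift back: k−10=a, d−10=t, v−10=l, o−10=e, n−10=d → atled; then reverse → delta.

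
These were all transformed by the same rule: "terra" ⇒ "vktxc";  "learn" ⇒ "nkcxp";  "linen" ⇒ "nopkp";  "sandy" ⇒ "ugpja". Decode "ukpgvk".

Shifts by position in terra: pos 0: t→v (+2), pos 1: e→k (+6), pos 2: r→t (+2), pos 3: r→x (+6) — repeating every 2. A repeating key of period 2 is used — shifts +2, +6 over and over.
Reversing it on ukpgvk: u−2=s, k−6=e, p−2=n, g−6=a, v−2=t, k−6=e.

senate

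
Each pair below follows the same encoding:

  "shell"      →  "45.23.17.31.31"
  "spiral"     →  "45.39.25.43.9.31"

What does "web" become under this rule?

53.17.11

s(#19)→45 and h(#8)→23: differences scale by 2, so n = 2·pos + 7. The formula is n = 2×(alphabet index, a=1) + 7.
On web: w=23→53, e=5→17, b=2→11.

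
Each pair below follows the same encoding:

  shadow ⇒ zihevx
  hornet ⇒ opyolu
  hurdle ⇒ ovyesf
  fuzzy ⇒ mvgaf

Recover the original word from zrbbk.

squad

Shifts by position in shadow: pos 0: s→z (+7), pos 1: h→i (+1), pos 2: a→h (+7), pos 3: d→e (+1) — repeating every 2. A repeating key of period 2 is used — shifts +7, +1 over and over.
Decoding zrbbk: z−7=s, r−1=q, b−7=u, b−1=a, k−7=d.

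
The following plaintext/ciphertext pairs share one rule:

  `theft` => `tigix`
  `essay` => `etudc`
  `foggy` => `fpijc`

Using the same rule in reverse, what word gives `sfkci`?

seize

In theft: t→t is +0, h→i is +1, e→g is +2, f→i is +3 — the shift increases by 1 each position. Each letter shifts forward by its position index (0, 1, 2, …) — the shift grows by one for each successive letter.
Decoding sfkci: s−0=s, f−1=e, k−2=i, c−3=z, i−4=e.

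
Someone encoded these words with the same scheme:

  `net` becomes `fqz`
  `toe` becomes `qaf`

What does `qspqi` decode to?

wedge

Two steps: reverse the string, then apply a Caesar shift of +12.
Decoding qspqi: shift back: q−12=e, s−12=g, p−12=d, q−12=e, i−12=w → egdew; then reverse → wedge.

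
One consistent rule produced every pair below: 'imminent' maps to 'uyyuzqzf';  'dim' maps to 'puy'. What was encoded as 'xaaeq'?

loose

Compare letters: i→u is +12, m→y is +12, m→y is +12 — a constant shift. Every letter moves 12 places later in the alphabet, wrapping around z→a.
Reversing it on xaaeq: x−12=l, a−12=o, a−12=o, e−12=s, q−12=e.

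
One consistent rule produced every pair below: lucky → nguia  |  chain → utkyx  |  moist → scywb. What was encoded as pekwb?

beast

l(11)→n(13) and u(20)→g(6) fit y≡5x+10 (mod 26); the inverse of 5 mod 26 is 21. Treating letters as 0–25, the rule is x ↦ 5x + 10 (mod 26).
Decoding pekwb: p(15)→21·(15−10)≡1=b; e(4)→21·(4−10)≡4=e; k(10)→21·(10−10)≡0=a; w(22)→21·(22−10)≡18=s; b(1)→21·(1−10)≡19=t (all mod 26).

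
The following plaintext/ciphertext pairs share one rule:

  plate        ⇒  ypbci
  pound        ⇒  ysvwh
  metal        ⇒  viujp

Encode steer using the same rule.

bxfnv

Shifts by position in plate: pos 0: p→y (+9), pos 1: l→p (+4), pos 2: a→b (+1), pos 3: t→c (+9), pos 4: e→i (+4) — repeating every 3. The shifts repeat in a cycle of length 3: positions 0,1,… shift by +9, +4, +1, then the pattern repeats.
On steer: s+9=b, t+4=x, e+1=f, e+9=n, r+4=v.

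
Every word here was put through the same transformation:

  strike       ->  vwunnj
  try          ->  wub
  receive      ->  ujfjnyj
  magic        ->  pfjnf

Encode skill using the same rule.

The shift depends on letter class: consonant s→v is +3, but vowel i→n is +5. Two shifts are in play — +5 for a/e/i/o/u, +3 for every other letter.
Applying it to skill: s(cons)+3=v, k(cons)+3=n, i(vowel)+5=n, l(cons)+3=o, l(cons)+3=o.

vnnoo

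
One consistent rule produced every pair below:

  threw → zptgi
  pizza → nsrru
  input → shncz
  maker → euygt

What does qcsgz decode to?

quiet

Each letter's alphabet position (a=0..z=25) is mapped through 3·x+20 mod 26 — an affine cipher.
Undoing it on qcsgz: q(16)→9·(16−20)≡16=q; c(2)→9·(2−20)≡20=u; s(18)→9·(18−20)≡8=i; g(6)→9·(6−20)≡4=e; z(25)→9·(25−20)≡19=t (all mod 26).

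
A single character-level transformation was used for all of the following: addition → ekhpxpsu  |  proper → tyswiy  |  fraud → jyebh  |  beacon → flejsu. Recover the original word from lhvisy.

harbor

A repeating key of period 2 is used — shifts +4, +7 over and over.
Decoding lhvisy: l−4=h, h−7=a, v−4=r, i−7=b, s−4=o, y−7=r.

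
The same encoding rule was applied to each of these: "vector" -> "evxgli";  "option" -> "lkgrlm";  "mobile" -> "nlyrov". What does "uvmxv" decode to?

This is the alphabet-reversal cipher (Atbash): a becomes z, b becomes y, etc.
Undoing it on uvmxv: u↔f, v↔e, m↔n, x↔c, v↔e.

fence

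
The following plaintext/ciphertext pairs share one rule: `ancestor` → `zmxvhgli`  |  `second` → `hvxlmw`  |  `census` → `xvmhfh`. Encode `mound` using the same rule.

Each pair mirrors across the alphabet (a↔z, n↔m, c↔x): positions sum to 25. Letters are reflected about the middle of the alphabet (position → 25−position): Atbash.
Applying it to mound: m↔n, o↔l, u↔f, n↔m, d↔w.

nlfmw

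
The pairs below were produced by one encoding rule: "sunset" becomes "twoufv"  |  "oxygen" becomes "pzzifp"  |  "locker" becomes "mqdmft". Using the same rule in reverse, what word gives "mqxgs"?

lower

Shifts by position in sunset: pos 0: s→t (+1), pos 1: u→w (+2), pos 2: n→o (+1), pos 3: s→u (+2) — repeating every 2. A repeating key of period 2 is used — shifts +1, +2 over and over.
Decoding mqxgs: m−1=l, q−2=o, x−1=w, g−2=e, s−1=r.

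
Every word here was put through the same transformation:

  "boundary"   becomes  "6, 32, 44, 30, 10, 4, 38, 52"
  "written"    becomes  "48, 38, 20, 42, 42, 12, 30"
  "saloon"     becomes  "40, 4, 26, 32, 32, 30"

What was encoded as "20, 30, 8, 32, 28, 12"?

b(#2)→6 and o(#15)→32: differences scale by 2, so n = 2·pos + 2. Each letter becomes 2×(its alphabet position, a=1..z=26) + 2.
Decoding 20, 30, 8, 32, 28, 12: 20→(20−2)÷2=9=i, 30→(30−2)÷2=14=n, 8→(8−2)÷2=3=c, 32→(32−2)÷2=15=o, 28→(28−2)÷2=13=m, 12→(12−2)÷2=5=e.

income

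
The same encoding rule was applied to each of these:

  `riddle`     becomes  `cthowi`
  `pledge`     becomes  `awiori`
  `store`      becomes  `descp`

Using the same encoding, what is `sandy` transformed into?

dlroj

Shifts by position in riddle: pos 0: r→c (+11), pos 1: i→t (+11), pos 2: d→h (+4), pos 3: d→o (+11), pos 4: l→w (+11), pos 5: e→i (+4) — repeating every 3. The shifts repeat in a cycle of length 3: positions 0,1,… shift by +11, +11, +4, then the pattern repeats.
For sandy: s+11=d, a+11=l, n+4=r, d+11=o, y+11=j.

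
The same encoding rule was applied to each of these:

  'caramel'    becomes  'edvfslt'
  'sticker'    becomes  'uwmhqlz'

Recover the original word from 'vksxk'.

those

In caramel: c→e is +2, a→d is +3, r→v is +4, a→f is +5 — the shift increases by 1 each position. Letter i (0-indexed) is shifted by i+2, so successive shifts are 2, 3, 4, ….
Reversing it on vksxk: v−2=t, k−3=h, s−4=o, x−5=s, k−6=e.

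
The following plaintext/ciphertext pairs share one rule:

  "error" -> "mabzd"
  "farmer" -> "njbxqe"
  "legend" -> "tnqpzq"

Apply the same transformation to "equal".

Letter i (0-indexed) is shifted by i+8, so successive shifts are 8, 9, 10, ….
On equal: e+8=m, q+9=z, u+10=e, a+11=l, l+12=x.

mzelx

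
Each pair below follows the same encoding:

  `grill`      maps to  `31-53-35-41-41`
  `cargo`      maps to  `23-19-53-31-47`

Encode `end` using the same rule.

g(#7)→31 and r(#18)→53: differences scale by 2, so n = 2·pos + 17. Each letter becomes 2×(its alphabet position, a=1..z=26) + 17.
For end: e=5→27, n=14→45, d=4→25.

27-45-25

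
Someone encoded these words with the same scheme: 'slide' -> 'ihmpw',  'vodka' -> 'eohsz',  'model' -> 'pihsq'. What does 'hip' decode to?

led

The output letters match the input read backwards, each shifted +4: slide reversed is edils. Read the word backwards and shift each letter +4.
Undoing it on hip: shift back: h−4=d, i−4=e, p−4=l → del; then reverse → led.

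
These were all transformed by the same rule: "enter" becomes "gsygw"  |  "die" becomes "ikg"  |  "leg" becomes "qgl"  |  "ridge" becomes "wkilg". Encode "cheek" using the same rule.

hmggp

The shift depends on letter class: consonant n→s is +5, but vowel e→g is +2. Vowels shift forward by 2 and consonants shift forward by 5.
For cheek: c(cons)+5=h, h(cons)+5=m, e(vowel)+2=g, e(vowel)+2=g, k(cons)+5=p.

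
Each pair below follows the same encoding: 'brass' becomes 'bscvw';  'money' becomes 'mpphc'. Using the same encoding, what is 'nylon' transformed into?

nznrr

In brass: b→b is +0, r→s is +1, a→c is +2, s→v is +3 — the shift increases by 1 each position. Letter i (0-indexed) is shifted by i+0, so successive shifts are 0, 1, 2, ….
Applying it to nylon: n+0=n, y+1=z, l+2=n, o+3=r, n+4=r.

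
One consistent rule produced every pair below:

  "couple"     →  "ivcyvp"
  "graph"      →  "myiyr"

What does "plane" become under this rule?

vsiwo

In couple: c→i is +6, o→v is +7, u→c is +8, p→y is +9 — the shift increases by 1 each position. Each letter shifts forward by (position + 6), i.e. 6, 7, 8, … — the shift grows by one for each successive letter.
Applying it to plane: p+6=v, l+7=s, a+8=i, n+9=w, e+10=o.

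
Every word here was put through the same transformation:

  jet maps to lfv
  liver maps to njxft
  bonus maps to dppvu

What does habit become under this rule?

The rule splits by letter class: vowels +1, consonants +2.
For habit: h(cons)+2=j, a(vowel)+1=b, b(cons)+2=d, i(vowel)+1=j, t(cons)+2=v.

jbdjv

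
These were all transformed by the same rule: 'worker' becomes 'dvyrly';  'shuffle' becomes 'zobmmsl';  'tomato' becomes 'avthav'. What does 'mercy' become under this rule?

Compare letters: w→d is +7, o→v is +7, r→y is +7 — a constant shift. Every letter moves 7 places later in the alphabet, wrapping around z→a.
For mercy: m+7=t, e+7=l, r+7=y, c+7=j, y+7=f.

tlyjf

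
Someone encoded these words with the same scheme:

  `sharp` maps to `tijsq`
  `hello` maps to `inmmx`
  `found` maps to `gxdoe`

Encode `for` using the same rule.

The shift depends on letter class: consonant s→t is +1, but vowel a→j is +9. Two shifts are in play — +9 for a/e/i/o/u, +1 for every other letter.
For for: f(cons)+1=g, o(vowel)+9=x, r(cons)+1=s.

gxs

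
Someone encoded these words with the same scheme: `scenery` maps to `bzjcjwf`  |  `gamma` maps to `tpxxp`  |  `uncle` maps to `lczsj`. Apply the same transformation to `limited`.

sdxdgje

This is an affine cipher: with a=0,…,z=25, each position x becomes (5x+15) mod 26.
On limited: l(11)→5·11+15≡18=s; i(8)→5·8+15≡3=d; m(12)→5·12+15≡23=x; i(8)→5·8+15≡3=d; t(19)→5·19+15≡6=g; e(4)→5·4+15≡9=j; d(3)→5·3+15≡4=e (all mod 26).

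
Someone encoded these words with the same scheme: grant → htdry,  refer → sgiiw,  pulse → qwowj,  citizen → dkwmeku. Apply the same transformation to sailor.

In grant: g→h is +1, r→t is +2, a→d is +3, n→r is +4 — the shift increases by 1 each position. Letter i (0-indexed) is shifted by i+1, so successive shifts are 1, 2, 3, ….
On sailor: s+1=t, a+2=c, i+3=l, l+4=p, o+5=t, r+6=x.

tclptx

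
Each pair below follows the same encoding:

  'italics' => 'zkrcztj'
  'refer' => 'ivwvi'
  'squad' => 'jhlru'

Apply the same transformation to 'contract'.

Compare letters: i→z is +17, t→k is +17, a→r is +17 — a constant shift. It's a constant shift of +17 (ROT17).
On contract: c+17=t, o+17=f, n+17=e, t+17=k, r+17=i, a+17=r, c+17=t, t+17=k.

tfekirtk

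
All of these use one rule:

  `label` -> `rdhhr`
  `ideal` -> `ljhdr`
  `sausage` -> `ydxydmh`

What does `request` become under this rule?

xhwxhyz

The shift depends on letter class: consonant l→r is +6, but vowel a→d is +3. The rule splits by letter class: vowels +3, consonants +6.
On request: r(cons)+6=x, e(vowel)+3=h, q(cons)+6=w, u(vowel)+3=x, e(vowel)+3=h, s(cons)+6=y, t(cons)+6=z.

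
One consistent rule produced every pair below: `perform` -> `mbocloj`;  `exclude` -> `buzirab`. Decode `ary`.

Compare letters: p→m is +23, e→b is +23, r→o is +23 — a constant shift. It's a constant shift of +23 (ROT23).
Reversing it on ary: a−23=d, r−23=u, y−23=b.

dub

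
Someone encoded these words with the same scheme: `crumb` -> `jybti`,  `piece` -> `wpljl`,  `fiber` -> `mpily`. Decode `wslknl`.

Compare letters: c→j is +7, r→y is +7, u→b is +7 — a constant shift. Every letter moves 7 places later in the alphabet, wrapping around z→a.
Reversing it on wslknl: w−7=p, s−7=l, l−7=e, k−7=d, n−7=g, l−7=e.

pledge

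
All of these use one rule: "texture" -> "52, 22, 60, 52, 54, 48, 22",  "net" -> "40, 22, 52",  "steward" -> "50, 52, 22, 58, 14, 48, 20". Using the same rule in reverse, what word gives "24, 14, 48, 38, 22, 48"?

farmer

The formula is n = 2×(alphabet index, a=1) + 12.
Decoding 24, 14, 48, 38, 22, 48: 24→(24−12)÷2=6=f, 14→(14−12)÷2=1=a, 48→(48−12)÷2=18=r, 38→(38−12)÷2=13=m, 22→(22−12)÷2=5=e, 48→(48−12)÷2=18=r.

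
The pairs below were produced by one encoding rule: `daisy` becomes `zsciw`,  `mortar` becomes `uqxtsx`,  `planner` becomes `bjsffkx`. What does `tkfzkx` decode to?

Each letter's alphabet position (a=0..z=25) is mapped through 11·x+18 mod 26 — an affine cipher.
Reversing it on tkfzkx: t(19)→19·(19−18)≡19=t; k(10)→19·(10−18)≡4=e; f(5)→19·(5−18)≡13=n; z(25)→19·(25−18)≡3=d; k(10)→19·(10−18)≡4=e; x(23)→19·(23−18)≡17=r (all mod 26).

tender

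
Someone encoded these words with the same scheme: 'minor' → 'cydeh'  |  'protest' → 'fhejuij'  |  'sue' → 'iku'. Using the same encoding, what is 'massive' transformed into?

Every letter moves 16 places later in the alphabet, wrapping around z→a.
On massive: m+16=c, a+16=q, s+16=i, s+16=i, i+16=y, v+16=l, e+16=u.

cqiiylu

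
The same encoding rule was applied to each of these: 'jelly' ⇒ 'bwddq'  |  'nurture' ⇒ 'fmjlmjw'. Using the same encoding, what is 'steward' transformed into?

klwosjv

Every letter moves 18 places later in the alphabet, wrapping around z→a.
Applying it to steward: s+18=k, t+18=l, e+18=w, w+18=o, a+18=s, r+18=j, d+18=v.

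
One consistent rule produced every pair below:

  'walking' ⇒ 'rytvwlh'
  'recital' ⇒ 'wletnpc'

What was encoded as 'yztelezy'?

notation

The output letters match the input read backwards, each shifted +11: walking reversed is gniklaw. Read the word backwards and shift each letter +11.
Reversing it on yztelezy: shift back: y−11=n, z−11=o, t−11=i, e−11=t, l−11=a, e−11=t, z−11=o, y−11=n → noitaton; then reverse → notation.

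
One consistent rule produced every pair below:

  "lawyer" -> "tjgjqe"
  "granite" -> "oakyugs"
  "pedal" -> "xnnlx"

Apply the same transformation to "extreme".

mgdcqzs

In lawyer: l→t is +8, a→j is +9, w→g is +10, y→j is +11 — the shift increases by 1 each position. The shift increases by 1 at each position, starting from +8: 8, 9, 10, ….
Applying it to extreme: e+8=m, x+9=g, t+10=d, r+11=c, e+12=q, m+13=z, e+14=s.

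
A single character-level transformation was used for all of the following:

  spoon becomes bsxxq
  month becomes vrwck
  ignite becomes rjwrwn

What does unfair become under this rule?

The shifts repeat in a cycle of length 3: positions 0,1,… shift by +9, +3, +9, then the pattern repeats.
On unfair: u+9=d, n+3=q, f+9=o, a+9=j, i+3=l, r+9=a.

dqojla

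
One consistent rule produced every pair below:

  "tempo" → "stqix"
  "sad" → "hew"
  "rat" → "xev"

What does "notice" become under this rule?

The output letters match the input read backwards, each shifted +4: tempo reversed is opmet. Read the word backwards and shift each letter +4.
Applying it to notice: reverse → eciton; then shift: e+4=i, c+4=g, i+4=m, t+4=x, o+4=s, n+4=r.

igmxsr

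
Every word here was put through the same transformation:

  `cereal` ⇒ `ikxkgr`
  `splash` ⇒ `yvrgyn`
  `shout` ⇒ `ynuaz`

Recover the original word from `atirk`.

Compare letters: c→i is +6, e→k is +6, r→x is +6 — a constant shift. Every letter moves 6 places later in the alphabet, wrapping around z→a.
Undoing it on atirk: a−6=u, t−6=n, i−6=c, r−6=l, k−6=e.

uncle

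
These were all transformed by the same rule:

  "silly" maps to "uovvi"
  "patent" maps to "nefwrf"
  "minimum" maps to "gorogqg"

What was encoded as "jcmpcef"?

s(18)→u(20) and i(8)→o(14) fit y≡11x+4 (mod 26); the inverse of 11 mod 26 is 19. Treating letters as 0–25, the rule is x ↦ 11x + 4 (mod 26).
Decoding jcmpcef: j(9)→19·(9−4)≡17=r; c(2)→19·(2−4)≡14=o; m(12)→19·(12−4)≡22=w; p(15)→19·(15−4)≡1=b; c(2)→19·(2−4)≡14=o; e(4)→19·(4−4)≡0=a; f(5)→19·(5−4)≡19=t (all mod 26).

rowboat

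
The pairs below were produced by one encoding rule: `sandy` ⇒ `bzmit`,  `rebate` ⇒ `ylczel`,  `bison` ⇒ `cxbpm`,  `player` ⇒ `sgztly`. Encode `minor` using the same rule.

jxmpy

s(18)→b(1) and a(0)→z(25) fit y≡3x+25 (mod 26); the inverse of 3 mod 26 is 9. Each letter's alphabet position (a=0..z=25) is mapped through 3·x+25 mod 26 — an affine cipher.
For minor: m(12)→3·12+25≡9=j; i(8)→3·8+25≡23=x; n(13)→3·13+25≡12=m; o(14)→3·14+25≡15=p; r(17)→3·17+25≡24=y (all mod 26).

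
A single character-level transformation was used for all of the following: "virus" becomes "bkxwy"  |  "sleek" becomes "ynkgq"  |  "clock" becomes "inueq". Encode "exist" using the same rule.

Shifts by position in virus: pos 0: v→b (+6), pos 1: i→k (+2), pos 2: r→x (+6), pos 3: u→w (+2) — repeating every 2. A repeating key of period 2 is used — shifts +6, +2 over and over.
Applying it to exist: e+6=k, x+2=z, i+6=o, s+2=u, t+6=z.

kzouz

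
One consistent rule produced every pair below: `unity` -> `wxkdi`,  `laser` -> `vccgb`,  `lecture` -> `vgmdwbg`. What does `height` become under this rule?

rgkqrd

The shift depends on letter class: consonant n→x is +10, but vowel u→w is +2. Vowels shift forward by 2 and consonants shift forward by 10.
On height: h(cons)+10=r, e(vowel)+2=g, i(vowel)+2=k, g(cons)+10=q, h(cons)+10=r, t(cons)+10=d.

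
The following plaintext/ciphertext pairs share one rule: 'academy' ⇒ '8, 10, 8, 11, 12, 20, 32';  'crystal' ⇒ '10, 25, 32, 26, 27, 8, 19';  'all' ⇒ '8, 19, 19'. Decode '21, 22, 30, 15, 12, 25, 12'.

a is letter #1 and maps to 8: an offset of 7. Letters become their 1-based position plus 7 (so a→8, b→9, …).
Undoing it on 21, 22, 30, 15, 12, 25, 12: 21→(21−7)÷1=14=n, 22→(22−7)÷1=15=o, 30→(30−7)÷1=23=w, 15→(15−7)÷1=8=h, 12→(12−7)÷1=5=e, 25→(25−7)÷1=18=r, 12→(12−7)÷1=5=e.

nowhere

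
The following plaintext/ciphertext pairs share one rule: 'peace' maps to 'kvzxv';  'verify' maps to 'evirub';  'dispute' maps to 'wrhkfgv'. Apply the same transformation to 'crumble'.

Each letter is replaced by its mirror in the alphabet: a↔z, b↔y, c↔x, and so on (the Atbash cipher).
Applying it to crumble: c↔x, r↔i, u↔f, m↔n, b↔y, l↔o, e↔v.

xifnyov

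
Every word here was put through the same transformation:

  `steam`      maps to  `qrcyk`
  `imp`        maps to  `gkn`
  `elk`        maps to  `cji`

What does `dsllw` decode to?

funny

Compare letters: s→q is +24, t→r is +24, e→c is +24 — a constant shift. Each letter is shifted forward by 24 in the alphabet (a Caesar shift of +24).
Undoing it on dsllw: d−24=f, s−24=u, l−24=n, l−24=n, w−24=y.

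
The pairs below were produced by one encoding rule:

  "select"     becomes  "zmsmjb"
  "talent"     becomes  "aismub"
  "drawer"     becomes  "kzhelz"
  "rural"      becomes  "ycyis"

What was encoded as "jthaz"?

Shifts by position in select: pos 0: s→z (+7), pos 1: e→m (+8), pos 2: l→s (+7), pos 3: e→m (+8) — repeating every 2. It's a Vigenère-style cipher with numeric key [7,8]: position i shifts by key[i mod 2].
Reversing it on jthaz: j−7=c, t−8=l, h−7=a, a−8=s, z−7=s.

class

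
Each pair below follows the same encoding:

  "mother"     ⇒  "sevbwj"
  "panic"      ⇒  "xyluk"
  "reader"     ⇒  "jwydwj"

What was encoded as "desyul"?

domain

m(12)→s(18) and o(14)→e(4) fit y≡19x+24 (mod 26); the inverse of 19 mod 26 is 11. Treating letters as 0–25, the rule is x ↦ 19x + 24 (mod 26).
Reversing it on desyul: d(3)→11·(3−24)≡3=d; e(4)→11·(4−24)≡14=o; s(18)→11·(18−24)≡12=m; y(24)→11·(24−24)≡0=a; u(20)→11·(20−24)≡8=i; l(11)→11·(11−24)≡13=n (all mod 26).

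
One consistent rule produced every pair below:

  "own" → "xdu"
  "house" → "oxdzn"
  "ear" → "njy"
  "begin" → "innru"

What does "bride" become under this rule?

iyrkn

The shift depends on letter class: consonant w→d is +7, but vowel o→x is +9. Two shifts are in play — +9 for a/e/i/o/u, +7 for every other letter.
Applying it to bride: b(cons)+7=i, r(cons)+7=y, i(vowel)+9=r, d(cons)+7=k, e(vowel)+9=n.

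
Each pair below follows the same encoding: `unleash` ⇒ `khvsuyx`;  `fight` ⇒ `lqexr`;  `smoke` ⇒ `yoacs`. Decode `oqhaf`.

This is an affine cipher: with a=0,…,z=25, each position x becomes (19x+20) mod 26.
Reversing it on oqhaf: o(14)→11·(14−20)≡12=m; q(16)→11·(16−20)≡8=i; h(7)→11·(7−20)≡13=n; a(0)→11·(0−20)≡14=o; f(5)→11·(5−20)≡17=r (all mod 26).

minor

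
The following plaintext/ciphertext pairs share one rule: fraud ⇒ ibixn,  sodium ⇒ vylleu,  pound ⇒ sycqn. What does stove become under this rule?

Shifts by position in fraud: pos 0: f→i (+3), pos 1: r→b (+10), pos 2: a→i (+8), pos 3: u→x (+3), pos 4: d→n (+10) — repeating every 3. It's a Vigenère-style cipher with numeric key [3,10,8]: position i shifts by key[i mod 3].
For stove: s+3=v, t+10=d, o+8=w, v+3=y, e+10=o.

vdwyo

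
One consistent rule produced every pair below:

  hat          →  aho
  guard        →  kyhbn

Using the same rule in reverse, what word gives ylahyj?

The output letters match the input read backwards, each shifted +7: hat reversed is tah. The word is reversed, then every letter is shifted forward by 7.
Undoing it on ylahyj: shift back: y−7=r, l−7=e, a−7=t, h−7=a, y−7=r, j−7=c → retarc; then reverse → crater.

crater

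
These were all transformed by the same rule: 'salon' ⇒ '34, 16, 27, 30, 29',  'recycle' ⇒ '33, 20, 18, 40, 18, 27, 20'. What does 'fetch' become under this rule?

21, 20, 35, 18, 23

The number is (letter's place in the alphabet, a=1) + 15.
Applying it to fetch: f=6→21, e=5→20, t=20→35, c=3→18, h=8→23.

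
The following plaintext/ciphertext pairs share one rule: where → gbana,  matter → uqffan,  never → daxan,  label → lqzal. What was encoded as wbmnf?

short

w(22)→g(6) and h(7)→b(1) fit y≡9x+16 (mod 26); the inverse of 9 mod 26 is 3. Each letter's alphabet position (a=0..z=25) is mapped through 9·x+16 mod 26 — an affine cipher.
Decoding wbmnf: w(22)→3·(22−16)≡18=s; b(1)→3·(1−16)≡7=h; m(12)→3·(12−16)≡14=o; n(13)→3·(13−16)≡17=r; f(5)→3·(5−16)≡19=t (all mod 26).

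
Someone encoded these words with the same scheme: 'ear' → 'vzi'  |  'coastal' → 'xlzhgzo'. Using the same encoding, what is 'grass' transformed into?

tizhh

Each pair mirrors across the alphabet (e↔v, a↔z, r↔i): positions sum to 25. Each letter is replaced by its mirror in the alphabet: a↔z, b↔y, c↔x, and so on (the Atbash cipher).
On grass: g↔t, r↔i, a↔z, s↔h, s↔h.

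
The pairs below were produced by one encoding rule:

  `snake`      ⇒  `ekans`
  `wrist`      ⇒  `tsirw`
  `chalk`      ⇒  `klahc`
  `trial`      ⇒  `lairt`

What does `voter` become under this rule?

retov

The output letters match the input read backwards: snake reversed is ekans. It's just the letters in reverse order.
Applying it to voter: reverse → retov.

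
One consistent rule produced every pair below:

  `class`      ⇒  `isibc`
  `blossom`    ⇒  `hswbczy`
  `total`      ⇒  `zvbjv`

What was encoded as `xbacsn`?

rustic

In class: c→i is +6, l→s is +7, a→i is +8, s→b is +9 — the shift increases by 1 each position. Letter i (0-indexed) is shifted by i+6, so successive shifts are 6, 7, 8, ….
Undoing it on xbacsn: x−6=r, b−7=u, a−8=s, c−9=t, s−10=i, n−11=c.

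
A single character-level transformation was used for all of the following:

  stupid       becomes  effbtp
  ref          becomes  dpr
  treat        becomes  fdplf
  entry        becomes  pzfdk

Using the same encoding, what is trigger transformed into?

fdtsspd

The shift depends on letter class: consonant s→e is +12, but vowel u→f is +11. Vowels shift forward by 11 and consonants shift forward by 12.
On trigger: t(cons)+12=f, r(cons)+12=d, i(vowel)+11=t, g(cons)+12=s, g(cons)+12=s, e(vowel)+11=p, r(cons)+12=d.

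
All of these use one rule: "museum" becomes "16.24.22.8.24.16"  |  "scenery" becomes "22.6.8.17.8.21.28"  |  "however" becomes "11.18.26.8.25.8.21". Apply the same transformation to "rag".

m is letter #13 and maps to 16: an offset of 3. Letters become their 1-based position plus 3 (so a→4, b→5, …).
On rag: r=18→21, a=1→4, g=7→10.

21.4.10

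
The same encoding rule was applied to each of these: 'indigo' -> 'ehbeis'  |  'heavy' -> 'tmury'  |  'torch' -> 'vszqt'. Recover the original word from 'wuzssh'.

i(8)→e(4) and n(13)→h(7) fit y≡11x+20 (mod 26); the inverse of 11 mod 26 is 19. Each letter's alphabet position (a=0..z=25) is mapped through 11·x+20 mod 26 — an affine cipher.
Undoing it on wuzssh: w(22)→19·(22−20)≡12=m; u(20)→19·(20−20)≡0=a; z(25)→19·(25−20)≡17=r; s(18)→19·(18−20)≡14=o; s(18)→19·(18−20)≡14=o; h(7)→19·(7−20)≡13=n (all mod 26).

maroon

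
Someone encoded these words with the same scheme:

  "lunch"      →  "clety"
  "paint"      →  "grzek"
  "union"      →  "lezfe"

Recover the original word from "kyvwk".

theft

Compare letters: l→c is +17, u→l is +17, n→e is +17 — a constant shift. Every letter moves 17 places later in the alphabet, wrapping around z→a.
Reversing it on kyvwk: k−17=t, y−17=h, v−17=e, w−17=f, k−17=t.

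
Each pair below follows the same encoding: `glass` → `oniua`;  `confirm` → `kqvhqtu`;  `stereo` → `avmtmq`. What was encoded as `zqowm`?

Shifts by position in glass: pos 0: g→o (+8), pos 1: l→n (+2), pos 2: a→i (+8), pos 3: s→u (+2) — repeating every 2. A repeating key of period 2 is used — shifts +8, +2 over and over.
Undoing it on zqowm: z−8=r, q−2=o, o−8=g, w−2=u, m−8=e.

rogue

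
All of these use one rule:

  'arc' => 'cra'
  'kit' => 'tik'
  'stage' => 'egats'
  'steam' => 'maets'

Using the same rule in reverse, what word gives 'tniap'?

The output letters match the input read backwards: arc reversed is cra. The word is simply reversed.
Decoding tniap: then reverse → paint.

paint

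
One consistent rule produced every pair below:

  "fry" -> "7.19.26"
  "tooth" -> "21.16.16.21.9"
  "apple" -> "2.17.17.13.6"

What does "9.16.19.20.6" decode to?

f is letter #6 and maps to 7: an offset of 1. Letters become their 1-based position plus 1 (so a→2, b→3, …).
Undoing it on 9.16.19.20.6: 9→(9−1)÷1=8=h, 16→(16−1)÷1=15=o, 19→(19−1)÷1=18=r, 20→(20−1)÷1=19=s, 6→(6−1)÷1=5=e.

horse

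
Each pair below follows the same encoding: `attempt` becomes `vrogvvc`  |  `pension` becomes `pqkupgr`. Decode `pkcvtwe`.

curtain

The output letters match the input read backwards, each shifted +2: attempt reversed is tpmetta. Read the word backwards and shift each letter +2.
Undoing it on pkcvtwe: shift back: p−2=n, k−2=i, c−2=a, v−2=t, t−2=r, w−2=u, e−2=c → niatruc; then reverse → curtain.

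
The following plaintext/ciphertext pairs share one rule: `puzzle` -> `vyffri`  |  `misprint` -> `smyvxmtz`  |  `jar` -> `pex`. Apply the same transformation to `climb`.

Vowels shift forward by 4 and consonants shift forward by 6.
On climb: c(cons)+6=i, l(cons)+6=r, i(vowel)+4=m, m(cons)+6=s, b(cons)+6=h.

irmsh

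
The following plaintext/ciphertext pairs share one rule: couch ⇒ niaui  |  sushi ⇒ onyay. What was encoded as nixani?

church

The output letters match the input read backwards, each shifted +6: couch reversed is hcuoc. The word is reversed, then every letter is shifted forward by 6.
Decoding nixani: shift back: n−6=h, i−6=c, x−6=r, a−6=u, n−6=h, i−6=c → hcruhc; then reverse → church.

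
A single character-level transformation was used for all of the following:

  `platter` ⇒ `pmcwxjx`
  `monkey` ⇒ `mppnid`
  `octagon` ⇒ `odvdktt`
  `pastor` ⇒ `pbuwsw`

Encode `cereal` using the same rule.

In platter: p→p is +0, l→m is +1, a→c is +2, t→w is +3 — the shift increases by 1 each position. Each letter shifts forward by its position index (0, 1, 2, …) — the shift grows by one for each successive letter.
For cereal: c+0=c, e+1=f, r+2=t, e+3=h, a+4=e, l+5=q.

cftheq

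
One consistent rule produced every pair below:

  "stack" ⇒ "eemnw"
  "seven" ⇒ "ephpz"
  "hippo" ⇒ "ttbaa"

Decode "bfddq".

purse

Shifts by position in stack: pos 0: s→e (+12), pos 1: t→e (+11), pos 2: a→m (+12), pos 3: c→n (+11) — repeating every 2. The shifts repeat in a cycle of length 2: positions 0,1,… shift by +12, +11, then the pattern repeats.
Reversing it on bfddq: b−12=p, f−11=u, d−12=r, d−11=s, q−12=e.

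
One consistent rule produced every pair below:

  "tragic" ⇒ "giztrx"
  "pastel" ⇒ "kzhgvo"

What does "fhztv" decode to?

usage

Each pair mirrors across the alphabet (t↔g, r↔i, a↔z): positions sum to 25. This is the alphabet-reversal cipher (Atbash): a becomes z, b becomes y, etc.
Undoing it on fhztv: f↔u, h↔s, z↔a, t↔g, v↔e.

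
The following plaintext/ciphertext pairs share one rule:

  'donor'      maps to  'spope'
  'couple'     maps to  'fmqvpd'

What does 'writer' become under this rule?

The output letters match the input read backwards, each shifted +1: donor reversed is ronod. The word is reversed, then every letter is shifted forward by 1.
For writer: reverse → retirw; then shift: r+1=s, e+1=f, t+1=u, i+1=j, r+1=s, w+1=x.

sfujsx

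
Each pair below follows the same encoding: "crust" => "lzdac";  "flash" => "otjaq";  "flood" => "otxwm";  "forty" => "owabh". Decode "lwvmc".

comet

Shifts by position in crust: pos 0: c→l (+9), pos 1: r→z (+8), pos 2: u→d (+9), pos 3: s→a (+8) — repeating every 2. It's a Vigenère-style cipher with numeric key [9,8]: position i shifts by key[i mod 2].
Reversing it on lwvmc: l−9=c, w−8=o, v−9=m, m−8=e, c−9=t.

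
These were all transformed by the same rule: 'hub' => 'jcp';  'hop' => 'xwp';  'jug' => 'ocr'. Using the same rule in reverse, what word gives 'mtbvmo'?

gentle

The output letters match the input read backwards, each shifted +8: hub reversed is buh. Read the word backwards and shift each letter +8.
Undoing it on mtbvmo: shift back: m−8=e, t−8=l, b−8=t, v−8=n, m−8=e, o−8=g → eltneg; then reverse → gentle.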